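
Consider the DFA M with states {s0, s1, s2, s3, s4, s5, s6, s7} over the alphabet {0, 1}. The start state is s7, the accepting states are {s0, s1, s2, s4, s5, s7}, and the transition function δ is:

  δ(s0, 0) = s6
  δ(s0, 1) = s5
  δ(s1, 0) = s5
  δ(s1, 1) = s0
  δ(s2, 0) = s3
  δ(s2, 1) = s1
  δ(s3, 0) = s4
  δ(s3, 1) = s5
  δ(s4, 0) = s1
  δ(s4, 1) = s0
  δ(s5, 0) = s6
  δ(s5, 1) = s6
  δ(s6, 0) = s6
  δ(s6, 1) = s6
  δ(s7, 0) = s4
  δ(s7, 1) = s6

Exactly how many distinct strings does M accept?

The useful subgraph on states {s0, s1, s4, s5, s7} is acyclic, so L(M) is finite; the longest accepting path visits 5 useful states, giving maximum string length 4.
Counting accepting paths from s7 by length: 1 of length 0, 1 of length 1, 2 of length 2, 3 of length 3, 1 of length 4. Total 8.

8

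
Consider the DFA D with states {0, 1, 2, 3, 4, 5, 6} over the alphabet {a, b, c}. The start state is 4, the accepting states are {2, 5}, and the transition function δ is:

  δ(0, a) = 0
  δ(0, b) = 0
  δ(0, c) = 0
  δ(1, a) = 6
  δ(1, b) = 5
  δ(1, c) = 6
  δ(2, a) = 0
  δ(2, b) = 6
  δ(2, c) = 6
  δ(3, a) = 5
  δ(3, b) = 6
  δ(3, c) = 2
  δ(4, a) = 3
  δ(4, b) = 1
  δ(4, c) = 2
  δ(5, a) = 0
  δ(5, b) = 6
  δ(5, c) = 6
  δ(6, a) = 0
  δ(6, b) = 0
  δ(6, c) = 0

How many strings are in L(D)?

4

The useful subgraph on states {1, 2, 3, 4, 5} is acyclic, so L(D) is finite; the longest accepting path visits 3 useful states, giving maximum string length 2.
Counting accepting paths from 4 by length: 1 of length 1, 3 of length 2. Total 4.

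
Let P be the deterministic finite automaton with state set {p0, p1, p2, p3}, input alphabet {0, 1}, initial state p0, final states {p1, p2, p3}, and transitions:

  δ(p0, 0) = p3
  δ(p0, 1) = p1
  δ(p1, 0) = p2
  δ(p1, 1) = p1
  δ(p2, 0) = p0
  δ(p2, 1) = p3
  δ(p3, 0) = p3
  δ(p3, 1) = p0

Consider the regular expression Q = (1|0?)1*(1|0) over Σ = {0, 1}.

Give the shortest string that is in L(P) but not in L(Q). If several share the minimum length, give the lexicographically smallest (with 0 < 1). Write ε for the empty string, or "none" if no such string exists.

The string 000 is accepted by P but not by Q.
No shorter string lies in the difference, and 000 is the lexicographically first length-3 string in L(P) \ L(Q).

000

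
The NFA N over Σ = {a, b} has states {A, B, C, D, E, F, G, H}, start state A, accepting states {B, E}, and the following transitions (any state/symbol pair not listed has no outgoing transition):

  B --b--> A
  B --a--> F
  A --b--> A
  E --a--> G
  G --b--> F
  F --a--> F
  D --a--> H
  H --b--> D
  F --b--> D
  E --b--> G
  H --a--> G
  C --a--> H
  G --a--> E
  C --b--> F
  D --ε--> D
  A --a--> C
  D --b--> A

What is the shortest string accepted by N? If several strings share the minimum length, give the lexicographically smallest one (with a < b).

aaaa

A breadth-first search from A reaches an accepting state first via the path A → C → H → G → E on input aaaa.
No string of length < 4 is accepted (BFS exhausts all shorter strings without reaching an accepting state), and aaaa is the lexicographically least accepting string of length 4.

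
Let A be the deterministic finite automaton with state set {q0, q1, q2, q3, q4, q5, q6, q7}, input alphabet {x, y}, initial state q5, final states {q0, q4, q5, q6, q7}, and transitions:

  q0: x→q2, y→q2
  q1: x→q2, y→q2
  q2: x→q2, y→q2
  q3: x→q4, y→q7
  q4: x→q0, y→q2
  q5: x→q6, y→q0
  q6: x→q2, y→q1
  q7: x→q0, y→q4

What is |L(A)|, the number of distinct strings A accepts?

The useful subgraph on states {q0, q5, q6} is acyclic, so L(A) is finite; the longest accepting path visits 2 useful states, giving maximum string length 1.
Counting accepting paths from q5 by length: 1 of length 0, 2 of length 1. Total 3.

3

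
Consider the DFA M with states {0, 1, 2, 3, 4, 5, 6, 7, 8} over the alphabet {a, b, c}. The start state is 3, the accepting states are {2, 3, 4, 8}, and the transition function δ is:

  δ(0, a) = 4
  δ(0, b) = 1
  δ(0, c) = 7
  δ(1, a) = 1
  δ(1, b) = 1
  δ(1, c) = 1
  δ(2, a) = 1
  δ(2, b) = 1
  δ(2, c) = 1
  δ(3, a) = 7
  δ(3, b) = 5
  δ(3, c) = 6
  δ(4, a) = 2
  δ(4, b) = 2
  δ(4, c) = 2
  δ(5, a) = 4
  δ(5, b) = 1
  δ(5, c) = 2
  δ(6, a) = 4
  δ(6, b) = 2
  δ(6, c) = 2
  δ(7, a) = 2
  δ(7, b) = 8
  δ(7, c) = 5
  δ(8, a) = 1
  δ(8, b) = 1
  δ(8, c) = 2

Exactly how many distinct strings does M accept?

20

The useful subgraph on states {2, 3, 4, 5, 6, 7, 8} is acyclic, so L(M) is finite; the longest accepting path visits 5 useful states, giving maximum string length 4.
Counting accepting paths from 3 by length: 1 of length 0, 7 of length 2, 9 of length 3, 3 of length 4. Total 20.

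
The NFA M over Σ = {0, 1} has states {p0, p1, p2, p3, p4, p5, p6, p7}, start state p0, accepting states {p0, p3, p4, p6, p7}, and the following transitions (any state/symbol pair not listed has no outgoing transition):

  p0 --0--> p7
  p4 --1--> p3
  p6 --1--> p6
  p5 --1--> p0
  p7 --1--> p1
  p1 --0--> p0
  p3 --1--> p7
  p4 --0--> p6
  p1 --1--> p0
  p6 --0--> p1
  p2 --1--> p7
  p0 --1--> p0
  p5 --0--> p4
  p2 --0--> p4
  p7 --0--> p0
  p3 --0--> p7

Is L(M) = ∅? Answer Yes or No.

No

The empty string ε is accepted: the run p0 ends in the accepting state p0.
Since at least one string is accepted, L(M) is not empty.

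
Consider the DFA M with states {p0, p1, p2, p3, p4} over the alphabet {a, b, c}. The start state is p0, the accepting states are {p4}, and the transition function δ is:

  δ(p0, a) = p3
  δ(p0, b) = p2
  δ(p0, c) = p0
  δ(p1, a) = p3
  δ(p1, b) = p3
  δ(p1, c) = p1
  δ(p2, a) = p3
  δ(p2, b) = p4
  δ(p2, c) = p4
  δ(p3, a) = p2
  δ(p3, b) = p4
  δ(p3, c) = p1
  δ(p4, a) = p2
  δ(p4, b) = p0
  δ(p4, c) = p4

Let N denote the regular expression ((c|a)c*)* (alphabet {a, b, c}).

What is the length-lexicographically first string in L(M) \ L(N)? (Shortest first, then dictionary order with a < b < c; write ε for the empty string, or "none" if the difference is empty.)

ab

The string ab is accepted by M but not by N.
No shorter string lies in the difference, and ab is the lexicographically first length-2 string in L(M) \ L(N).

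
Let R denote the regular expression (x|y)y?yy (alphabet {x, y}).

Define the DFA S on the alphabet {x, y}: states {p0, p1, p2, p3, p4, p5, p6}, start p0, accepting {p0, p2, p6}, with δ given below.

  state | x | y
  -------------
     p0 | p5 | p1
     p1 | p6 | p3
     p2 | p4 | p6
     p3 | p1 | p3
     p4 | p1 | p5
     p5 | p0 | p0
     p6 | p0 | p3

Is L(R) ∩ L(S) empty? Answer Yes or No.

Converting the expression R to a DFA (subset construction, then merging equivalent states) gives the minimal DFA with states {r0, r1, r2, r3, r4, r5}, start state r0, accepting states {r4, r5} and transitions r0: x→r1, y→r1; r1: x→r2, y→r3; r2: x→r2, y→r2; r3: x→r2, y→r4; r4: x→r2, y→r5; r5: x→r2, y→r2.
Exploring the product automaton R × S from the start pair (r0, p0), following both machines on each input symbol, reaches 13 state pairs: (r0, p0), (r1, p5), (r1, p1), (r2, p0), (r3, p0), (r2, p6), (r3, p3), (r2, p5), (r2, p1), (r4, p1), (r2, p3), (r4, p3), (r5, p3).
R accepts in {r4, r5} and S accepts in {p0, p2, p6}; no reachable pair has both components accepting, so no string drives both machines to acceptance simultaneously and L(R) ∩ L(S) = ∅.
So no string is accepted by both, and the intersection is empty.

Yes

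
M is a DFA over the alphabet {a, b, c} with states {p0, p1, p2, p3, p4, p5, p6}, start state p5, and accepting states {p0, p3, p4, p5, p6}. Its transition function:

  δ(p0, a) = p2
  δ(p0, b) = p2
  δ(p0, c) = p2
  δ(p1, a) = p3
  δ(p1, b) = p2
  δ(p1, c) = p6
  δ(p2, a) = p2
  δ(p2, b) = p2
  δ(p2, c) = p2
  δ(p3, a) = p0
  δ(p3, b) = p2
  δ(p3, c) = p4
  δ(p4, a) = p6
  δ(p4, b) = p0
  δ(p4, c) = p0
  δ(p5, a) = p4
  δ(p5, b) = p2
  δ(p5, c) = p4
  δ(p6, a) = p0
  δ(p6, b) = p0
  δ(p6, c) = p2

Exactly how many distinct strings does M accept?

The useful subgraph on states {p0, p4, p5, p6} is acyclic, so L(M) is finite; the longest accepting path visits 4 useful states, giving maximum string length 3.
Counting accepting paths from p5 by length: 1 of length 0, 2 of length 1, 6 of length 2, 4 of length 3. Total 13.

13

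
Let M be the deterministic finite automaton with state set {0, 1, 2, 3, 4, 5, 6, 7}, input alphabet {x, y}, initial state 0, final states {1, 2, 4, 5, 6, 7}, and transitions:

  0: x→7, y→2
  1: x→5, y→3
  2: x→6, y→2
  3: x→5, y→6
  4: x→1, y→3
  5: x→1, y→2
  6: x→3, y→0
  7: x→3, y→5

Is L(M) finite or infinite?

infinite

State 2 is reachable from the start and can reach an accepting state, and it lies on the cycle 2 → 2.
Traversing that cycle any number of times yields accepted strings of unbounded length, so the language is infinite.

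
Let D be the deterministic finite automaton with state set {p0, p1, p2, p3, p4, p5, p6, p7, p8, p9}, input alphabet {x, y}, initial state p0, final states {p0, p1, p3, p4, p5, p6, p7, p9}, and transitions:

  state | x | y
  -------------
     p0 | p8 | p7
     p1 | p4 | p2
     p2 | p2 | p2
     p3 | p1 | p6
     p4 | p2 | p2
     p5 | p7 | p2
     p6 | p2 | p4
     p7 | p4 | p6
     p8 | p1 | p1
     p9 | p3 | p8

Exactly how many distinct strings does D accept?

The useful subgraph on states {p0, p1, p4, p6, p7, p8} is acyclic, so L(D) is finite; the longest accepting path visits 4 useful states, giving maximum string length 3.
Counting accepting paths from p0 by length: 1 of length 0, 1 of length 1, 4 of length 2, 3 of length 3. Total 9.

9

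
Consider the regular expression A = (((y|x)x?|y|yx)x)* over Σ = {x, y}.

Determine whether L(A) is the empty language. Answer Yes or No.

No

The empty string ε matches the expression, so it belongs to L(A).
Since L(A) contains at least one string, it is not empty.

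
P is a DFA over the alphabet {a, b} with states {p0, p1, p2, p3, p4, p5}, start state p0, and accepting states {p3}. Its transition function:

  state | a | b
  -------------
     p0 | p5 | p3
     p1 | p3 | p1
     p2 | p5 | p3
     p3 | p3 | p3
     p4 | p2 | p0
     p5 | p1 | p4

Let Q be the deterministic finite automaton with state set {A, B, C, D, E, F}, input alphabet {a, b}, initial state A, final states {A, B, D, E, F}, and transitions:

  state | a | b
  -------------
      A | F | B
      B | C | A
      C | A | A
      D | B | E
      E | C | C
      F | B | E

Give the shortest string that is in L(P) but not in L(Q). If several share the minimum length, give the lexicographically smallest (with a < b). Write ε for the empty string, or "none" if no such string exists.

The string ba is accepted by P but not by Q.
No shorter string lies in the difference, and ba is the lexicographically first length-2 string in L(P) \ L(Q).

ba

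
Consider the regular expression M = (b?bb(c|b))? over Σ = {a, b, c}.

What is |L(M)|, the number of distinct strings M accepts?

5

The expression has no Kleene star, so L(M) is finite. Expanding the alternatives gives {ε, bbb, bbc, bbbb, bbbc}.
That is 1 of length 0, 2 of length 3, 2 of length 4: 5 strings in all.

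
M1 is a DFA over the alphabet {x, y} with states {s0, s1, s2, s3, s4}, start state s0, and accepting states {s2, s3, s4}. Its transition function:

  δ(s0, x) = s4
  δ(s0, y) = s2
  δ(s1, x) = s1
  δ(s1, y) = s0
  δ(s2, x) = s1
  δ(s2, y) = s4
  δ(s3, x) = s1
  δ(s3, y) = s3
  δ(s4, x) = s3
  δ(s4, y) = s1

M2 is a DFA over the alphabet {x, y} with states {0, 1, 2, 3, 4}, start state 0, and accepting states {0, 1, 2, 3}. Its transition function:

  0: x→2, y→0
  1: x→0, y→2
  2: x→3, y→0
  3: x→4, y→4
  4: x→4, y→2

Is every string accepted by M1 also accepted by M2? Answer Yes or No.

The string xxy is in L(M1) but not in L(M2).
So L(M1) ⊄ L(M2).

No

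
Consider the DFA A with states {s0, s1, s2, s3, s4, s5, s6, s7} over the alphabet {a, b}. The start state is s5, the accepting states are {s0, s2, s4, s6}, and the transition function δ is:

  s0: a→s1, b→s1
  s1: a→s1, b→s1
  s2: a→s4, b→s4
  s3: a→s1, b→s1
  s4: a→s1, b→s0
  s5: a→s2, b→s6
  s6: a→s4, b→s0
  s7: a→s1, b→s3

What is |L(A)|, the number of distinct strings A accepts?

The useful subgraph on states {s0, s2, s4, s5, s6} is acyclic, so L(A) is finite; the longest accepting path visits 4 useful states, giving maximum string length 3.
Counting accepting paths from s5 by length: 2 of length 1, 4 of length 2, 3 of length 3. Total 9.

9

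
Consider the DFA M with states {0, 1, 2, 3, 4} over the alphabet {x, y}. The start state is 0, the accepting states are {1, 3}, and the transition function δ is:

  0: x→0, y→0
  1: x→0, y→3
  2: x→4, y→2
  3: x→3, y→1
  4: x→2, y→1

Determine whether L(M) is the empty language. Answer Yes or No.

The states reachable from the start state are {0}.
None of the accepting states {1, 3} is reachable, so no string is accepted and L(M) = ∅.

Yes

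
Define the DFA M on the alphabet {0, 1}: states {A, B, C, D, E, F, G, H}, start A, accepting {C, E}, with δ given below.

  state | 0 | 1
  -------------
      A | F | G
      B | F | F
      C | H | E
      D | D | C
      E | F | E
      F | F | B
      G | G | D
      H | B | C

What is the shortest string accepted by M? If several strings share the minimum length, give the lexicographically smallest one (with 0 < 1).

A breadth-first search from A reaches an accepting state first via the path A → G → D → C on input 111.
No string of length < 3 is accepted (BFS exhausts all shorter strings without reaching an accepting state), and 111 is the lexicographically least accepting string of length 3.

111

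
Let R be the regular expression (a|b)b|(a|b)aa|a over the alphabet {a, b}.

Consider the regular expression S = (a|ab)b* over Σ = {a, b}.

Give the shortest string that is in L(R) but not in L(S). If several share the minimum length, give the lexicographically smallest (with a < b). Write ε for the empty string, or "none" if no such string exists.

bb

The string bb is accepted by R but not by S.
No shorter string lies in the difference, and bb is the lexicographically first length-2 string in L(R) \ L(S).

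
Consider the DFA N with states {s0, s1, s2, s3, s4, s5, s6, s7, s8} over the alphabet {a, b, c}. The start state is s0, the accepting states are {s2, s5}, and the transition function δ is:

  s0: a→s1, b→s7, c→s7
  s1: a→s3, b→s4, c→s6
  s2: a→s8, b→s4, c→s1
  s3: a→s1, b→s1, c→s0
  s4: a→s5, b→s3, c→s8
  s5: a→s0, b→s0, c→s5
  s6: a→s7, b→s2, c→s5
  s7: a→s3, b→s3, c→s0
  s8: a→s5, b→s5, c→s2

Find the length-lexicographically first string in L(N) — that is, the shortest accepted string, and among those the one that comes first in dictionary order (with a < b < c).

A breadth-first search from s0 reaches an accepting state first via the path s0 → s1 → s4 → s5 on input aba.
No string of length < 3 is accepted (BFS exhausts all shorter strings without reaching an accepting state), and aba is the lexicographically least accepting string of length 3.

aba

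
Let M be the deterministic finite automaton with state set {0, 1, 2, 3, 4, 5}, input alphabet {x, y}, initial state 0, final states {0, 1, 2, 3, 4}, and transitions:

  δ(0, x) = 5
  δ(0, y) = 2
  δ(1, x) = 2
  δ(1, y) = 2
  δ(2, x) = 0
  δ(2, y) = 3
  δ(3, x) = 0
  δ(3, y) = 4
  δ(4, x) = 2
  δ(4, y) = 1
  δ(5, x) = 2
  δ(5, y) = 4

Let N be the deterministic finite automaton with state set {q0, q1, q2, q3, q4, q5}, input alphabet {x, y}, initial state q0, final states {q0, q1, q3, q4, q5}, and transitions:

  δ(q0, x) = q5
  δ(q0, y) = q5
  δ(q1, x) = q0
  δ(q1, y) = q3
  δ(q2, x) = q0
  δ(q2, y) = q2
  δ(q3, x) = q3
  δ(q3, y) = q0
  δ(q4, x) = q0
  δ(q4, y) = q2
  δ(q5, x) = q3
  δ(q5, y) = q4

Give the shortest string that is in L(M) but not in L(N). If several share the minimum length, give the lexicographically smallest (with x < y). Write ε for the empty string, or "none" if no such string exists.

The string xyy is accepted by M but not by N.
No shorter string lies in the difference, and xyy is the lexicographically first length-3 string in L(M) \ L(N).

xyy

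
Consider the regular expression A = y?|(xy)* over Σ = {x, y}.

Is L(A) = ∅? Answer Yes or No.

No

The empty string ε matches the expression, so it belongs to L(A).
Since L(A) contains at least one string, it is not empty.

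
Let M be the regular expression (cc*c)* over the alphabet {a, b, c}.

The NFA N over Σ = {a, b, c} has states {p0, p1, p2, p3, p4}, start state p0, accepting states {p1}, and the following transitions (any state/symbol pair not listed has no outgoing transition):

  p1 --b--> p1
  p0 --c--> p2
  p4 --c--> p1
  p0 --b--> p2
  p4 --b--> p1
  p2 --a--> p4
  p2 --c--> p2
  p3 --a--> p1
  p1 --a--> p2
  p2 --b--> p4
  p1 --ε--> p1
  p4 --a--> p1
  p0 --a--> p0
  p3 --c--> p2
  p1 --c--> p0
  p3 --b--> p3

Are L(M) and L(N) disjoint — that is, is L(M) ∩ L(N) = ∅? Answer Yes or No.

Converting the expression M to a DFA (subset construction, then merging equivalent states) gives the minimal DFA with states {m0, m1, m2, m3}, start state m0, accepting states {m0, m3} and transitions m0: a→m1, b→m1, c→m2; m1: a→m1, b→m1, c→m1; m2: a→m1, b→m1, c→m3; m3: a→m1, b→m1, c→m3.
Exploring the product automaton M × N from the start pair (m0, p0), following both machines on each input symbol, reaches 7 state pairs: (m0, p0), (m1, p0), (m1, p2), (m2, p2), (m1, p4), (m3, p2), (m1, p1).
M accepts in {m0, m3} and N accepts in {p1}; no reachable pair has both components accepting, so no string drives both machines to acceptance simultaneously and L(M) ∩ L(N) = ∅.
So no string is accepted by both, and the intersection is empty.

Yes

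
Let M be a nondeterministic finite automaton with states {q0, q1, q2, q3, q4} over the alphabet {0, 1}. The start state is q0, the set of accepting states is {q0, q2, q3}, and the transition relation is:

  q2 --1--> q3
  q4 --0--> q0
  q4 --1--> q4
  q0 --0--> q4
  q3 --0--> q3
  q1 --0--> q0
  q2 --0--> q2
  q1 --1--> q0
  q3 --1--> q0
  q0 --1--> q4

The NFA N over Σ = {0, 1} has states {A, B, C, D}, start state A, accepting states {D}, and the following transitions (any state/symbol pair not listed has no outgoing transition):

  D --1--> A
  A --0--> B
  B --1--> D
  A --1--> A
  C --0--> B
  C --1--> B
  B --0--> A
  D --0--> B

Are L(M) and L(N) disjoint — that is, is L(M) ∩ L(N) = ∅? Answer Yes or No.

Yes

Exploring the product automaton M × N from the start pair (q0, A), following both machines on each input symbol, reaches 5 state pairs: (q0, A), (q4, B), (q4, A), (q4, D), (q0, B).
M accepts in {q0, q2, q3} and N accepts in {D}; no reachable pair has both components accepting, so no string drives both machines to acceptance simultaneously and L(M) ∩ L(N) = ∅.
So no string is accepted by both, and the intersection is empty.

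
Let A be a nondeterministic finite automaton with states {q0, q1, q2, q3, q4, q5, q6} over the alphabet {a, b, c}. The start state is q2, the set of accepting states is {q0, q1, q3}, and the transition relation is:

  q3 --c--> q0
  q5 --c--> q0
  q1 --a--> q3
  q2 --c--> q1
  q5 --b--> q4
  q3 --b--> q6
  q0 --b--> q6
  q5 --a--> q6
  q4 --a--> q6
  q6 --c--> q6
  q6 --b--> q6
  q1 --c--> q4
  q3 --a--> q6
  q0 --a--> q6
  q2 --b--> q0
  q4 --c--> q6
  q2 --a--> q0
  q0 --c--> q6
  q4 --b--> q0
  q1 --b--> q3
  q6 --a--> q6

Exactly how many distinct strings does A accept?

The useful subgraph on states {q0, q1, q2, q3, q4} is acyclic, so L(A) is finite; the longest accepting path visits 4 useful states, giving maximum string length 3.
Counting accepting paths from q2 by length: 3 of length 1, 2 of length 2, 3 of length 3. Total 8.

8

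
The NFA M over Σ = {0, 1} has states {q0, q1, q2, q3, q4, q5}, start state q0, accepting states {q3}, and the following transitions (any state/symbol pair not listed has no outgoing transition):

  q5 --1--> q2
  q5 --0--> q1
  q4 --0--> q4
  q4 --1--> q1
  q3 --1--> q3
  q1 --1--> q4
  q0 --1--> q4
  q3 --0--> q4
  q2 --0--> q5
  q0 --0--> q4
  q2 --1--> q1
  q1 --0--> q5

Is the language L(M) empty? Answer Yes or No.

Yes

The states reachable from the start state are {q0, q1, q2, q4, q5}.
None of the accepting states {q3} is reachable, so no string is accepted and L(M) = ∅.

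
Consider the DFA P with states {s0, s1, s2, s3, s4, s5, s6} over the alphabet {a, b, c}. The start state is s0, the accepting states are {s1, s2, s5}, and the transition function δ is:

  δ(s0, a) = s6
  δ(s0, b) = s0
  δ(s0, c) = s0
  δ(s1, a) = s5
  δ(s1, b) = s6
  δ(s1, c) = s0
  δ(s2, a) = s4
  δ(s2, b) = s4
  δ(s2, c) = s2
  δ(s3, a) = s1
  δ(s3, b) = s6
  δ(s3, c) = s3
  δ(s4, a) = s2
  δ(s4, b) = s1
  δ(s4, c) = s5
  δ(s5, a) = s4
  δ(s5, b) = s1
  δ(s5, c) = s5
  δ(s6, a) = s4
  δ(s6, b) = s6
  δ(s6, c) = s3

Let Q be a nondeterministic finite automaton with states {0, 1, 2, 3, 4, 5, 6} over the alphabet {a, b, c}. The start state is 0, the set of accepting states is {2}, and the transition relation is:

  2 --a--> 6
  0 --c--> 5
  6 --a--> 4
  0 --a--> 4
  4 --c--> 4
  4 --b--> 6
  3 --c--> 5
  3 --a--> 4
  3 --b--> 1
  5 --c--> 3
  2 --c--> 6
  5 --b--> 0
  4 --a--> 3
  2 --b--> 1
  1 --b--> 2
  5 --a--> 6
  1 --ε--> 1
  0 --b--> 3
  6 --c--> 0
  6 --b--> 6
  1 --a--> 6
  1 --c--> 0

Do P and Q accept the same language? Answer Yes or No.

The string aaa is accepted by P but rejected by Q.
So L(P) ≠ L(Q).

No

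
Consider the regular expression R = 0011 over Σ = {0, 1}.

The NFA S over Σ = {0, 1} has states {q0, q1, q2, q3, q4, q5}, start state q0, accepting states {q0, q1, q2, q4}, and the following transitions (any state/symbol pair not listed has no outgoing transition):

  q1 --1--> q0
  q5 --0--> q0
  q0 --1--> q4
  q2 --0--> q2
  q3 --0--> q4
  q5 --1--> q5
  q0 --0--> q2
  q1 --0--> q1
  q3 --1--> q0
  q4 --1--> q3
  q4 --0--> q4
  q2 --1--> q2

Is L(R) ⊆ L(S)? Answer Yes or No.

Converting the expression R to a DFA (subset construction, then merging equivalent states) gives the minimal DFA with states {r0, r1, r2, r3, r4, r5}, start state r0, accepting states {r5} and transitions r0: 0→r1, 1→r2; r1: 0→r3, 1→r2; r2: 0→r2, 1→r2; r3: 0→r2, 1→r4; r4: 0→r2, 1→r5; r5: 0→r2, 1→r2.
Exploring the product automaton R × S from the start pair (r0, q0), following both machines on each input symbol, reaches 9 state pairs: (r0, q0), (r1, q2), (r2, q4), (r3, q2), (r2, q2), (r2, q3), (r4, q2), (r2, q0), (r5, q2).
R accepts in {r5} and S accepts in {q0, q1, q2, q4}. The reachable pairs whose R-component is accepting are (r5, q2); in each of them the S-component is accepting too, so the product for L(R) \ L(S) (R-component accepting, S-component rejecting) has no reachable accepting pair and the difference is empty.
Hence every string in L(R) is also in L(S).

Yes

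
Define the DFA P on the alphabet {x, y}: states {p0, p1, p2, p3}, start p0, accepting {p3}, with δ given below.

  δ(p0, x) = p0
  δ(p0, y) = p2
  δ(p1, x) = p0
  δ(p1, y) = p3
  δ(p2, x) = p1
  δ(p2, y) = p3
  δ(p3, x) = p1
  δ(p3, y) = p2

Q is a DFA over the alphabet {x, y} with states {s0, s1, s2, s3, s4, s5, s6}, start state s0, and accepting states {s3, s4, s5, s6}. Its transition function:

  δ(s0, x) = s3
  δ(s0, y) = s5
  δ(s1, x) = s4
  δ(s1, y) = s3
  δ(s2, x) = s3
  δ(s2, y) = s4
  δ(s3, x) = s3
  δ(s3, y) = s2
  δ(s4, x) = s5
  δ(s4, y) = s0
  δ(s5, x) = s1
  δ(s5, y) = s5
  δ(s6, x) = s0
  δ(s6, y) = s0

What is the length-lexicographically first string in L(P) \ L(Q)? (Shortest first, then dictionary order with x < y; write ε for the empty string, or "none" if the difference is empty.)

xyxy

The string xyxy is accepted by P but not by Q.
No shorter string lies in the difference, and xyxy is the lexicographically first length-4 string in L(P) \ L(Q).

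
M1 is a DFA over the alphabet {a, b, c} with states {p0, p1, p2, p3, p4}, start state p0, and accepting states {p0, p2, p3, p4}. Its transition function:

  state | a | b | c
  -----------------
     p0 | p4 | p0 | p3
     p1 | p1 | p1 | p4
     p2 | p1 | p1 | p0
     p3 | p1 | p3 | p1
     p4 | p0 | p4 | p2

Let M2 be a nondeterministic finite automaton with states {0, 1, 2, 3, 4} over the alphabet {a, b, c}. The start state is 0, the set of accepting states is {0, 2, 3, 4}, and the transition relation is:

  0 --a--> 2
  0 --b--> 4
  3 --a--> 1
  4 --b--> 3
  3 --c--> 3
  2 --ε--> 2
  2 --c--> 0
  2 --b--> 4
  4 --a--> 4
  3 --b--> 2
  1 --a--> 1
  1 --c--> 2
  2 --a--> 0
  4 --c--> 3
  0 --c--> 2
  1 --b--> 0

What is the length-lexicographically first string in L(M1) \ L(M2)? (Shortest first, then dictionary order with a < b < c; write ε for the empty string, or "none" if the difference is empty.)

bba

The string bba is accepted by M1 but not by M2.
No shorter string lies in the difference, and bba is the lexicographically first length-3 string in L(M1) \ L(M2).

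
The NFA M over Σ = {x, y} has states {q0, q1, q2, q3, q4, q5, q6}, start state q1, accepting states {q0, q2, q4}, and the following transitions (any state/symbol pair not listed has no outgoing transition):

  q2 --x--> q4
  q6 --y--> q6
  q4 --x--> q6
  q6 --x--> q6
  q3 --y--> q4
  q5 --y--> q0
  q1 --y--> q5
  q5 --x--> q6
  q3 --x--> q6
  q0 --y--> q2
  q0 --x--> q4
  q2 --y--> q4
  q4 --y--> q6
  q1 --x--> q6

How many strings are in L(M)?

The useful subgraph on states {q0, q1, q2, q4, q5} is acyclic, so L(M) is finite; the longest accepting path visits 5 useful states, giving maximum string length 4.
Counting accepting paths from q1 by length: 1 of length 2, 2 of length 3, 2 of length 4. Total 5.

5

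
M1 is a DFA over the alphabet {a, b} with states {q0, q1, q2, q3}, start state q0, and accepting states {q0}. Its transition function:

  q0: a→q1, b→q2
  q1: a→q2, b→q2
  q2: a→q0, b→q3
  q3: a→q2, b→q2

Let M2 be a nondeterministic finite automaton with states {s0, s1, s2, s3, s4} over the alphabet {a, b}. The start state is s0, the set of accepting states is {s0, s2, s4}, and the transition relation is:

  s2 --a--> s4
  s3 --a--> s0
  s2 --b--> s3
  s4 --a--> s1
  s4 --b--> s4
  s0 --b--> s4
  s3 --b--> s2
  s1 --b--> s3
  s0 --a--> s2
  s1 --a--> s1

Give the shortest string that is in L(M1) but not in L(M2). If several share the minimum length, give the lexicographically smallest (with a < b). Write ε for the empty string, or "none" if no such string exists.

ba

The string ba is accepted by M1 but not by M2.
No shorter string lies in the difference, and ba is the lexicographically first length-2 string in L(M1) \ L(M2).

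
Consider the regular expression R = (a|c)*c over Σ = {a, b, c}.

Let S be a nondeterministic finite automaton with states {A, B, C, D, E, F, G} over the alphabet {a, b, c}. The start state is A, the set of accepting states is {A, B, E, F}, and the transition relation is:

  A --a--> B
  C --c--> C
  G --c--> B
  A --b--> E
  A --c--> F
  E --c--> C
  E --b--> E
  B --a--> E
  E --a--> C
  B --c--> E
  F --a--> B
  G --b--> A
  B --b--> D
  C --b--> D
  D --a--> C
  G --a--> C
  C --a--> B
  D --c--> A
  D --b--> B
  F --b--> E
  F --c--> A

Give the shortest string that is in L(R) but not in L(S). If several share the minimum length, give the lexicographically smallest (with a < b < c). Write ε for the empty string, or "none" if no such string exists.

aac

The string aac is accepted by R but not by S.
No shorter string lies in the difference, and aac is the lexicographically first length-3 string in L(R) \ L(S).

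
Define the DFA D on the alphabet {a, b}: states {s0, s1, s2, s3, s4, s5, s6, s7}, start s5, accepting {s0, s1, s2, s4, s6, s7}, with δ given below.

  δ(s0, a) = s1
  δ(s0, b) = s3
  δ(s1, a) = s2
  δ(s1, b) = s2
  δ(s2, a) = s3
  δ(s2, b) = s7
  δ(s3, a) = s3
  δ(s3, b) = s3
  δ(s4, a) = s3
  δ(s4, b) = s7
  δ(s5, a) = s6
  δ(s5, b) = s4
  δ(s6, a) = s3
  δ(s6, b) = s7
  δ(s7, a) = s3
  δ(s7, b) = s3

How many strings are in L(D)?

4

The useful subgraph on states {s4, s5, s6, s7} is acyclic, so L(D) is finite; the longest accepting path visits 3 useful states, giving maximum string length 2.
Counting accepting paths from s5 by length: 2 of length 1, 2 of length 2. Total 4.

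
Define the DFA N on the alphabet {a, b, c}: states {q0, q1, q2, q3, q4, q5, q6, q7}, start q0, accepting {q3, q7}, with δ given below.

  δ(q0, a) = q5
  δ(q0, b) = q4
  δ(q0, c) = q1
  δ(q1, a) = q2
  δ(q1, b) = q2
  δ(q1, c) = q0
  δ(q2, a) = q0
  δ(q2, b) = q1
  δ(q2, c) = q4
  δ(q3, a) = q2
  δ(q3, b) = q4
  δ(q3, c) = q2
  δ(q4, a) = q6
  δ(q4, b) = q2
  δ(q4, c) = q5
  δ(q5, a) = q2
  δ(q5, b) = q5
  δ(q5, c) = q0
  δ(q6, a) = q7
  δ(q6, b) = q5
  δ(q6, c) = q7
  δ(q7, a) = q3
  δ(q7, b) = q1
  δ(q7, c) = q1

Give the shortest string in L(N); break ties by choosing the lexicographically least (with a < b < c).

A breadth-first search from q0 reaches an accepting state first via the path q0 → q4 → q6 → q7 on input baa.
No string of length < 3 is accepted (BFS exhausts all shorter strings without reaching an accepting state), and baa is the lexicographically least accepting string of length 3.

baa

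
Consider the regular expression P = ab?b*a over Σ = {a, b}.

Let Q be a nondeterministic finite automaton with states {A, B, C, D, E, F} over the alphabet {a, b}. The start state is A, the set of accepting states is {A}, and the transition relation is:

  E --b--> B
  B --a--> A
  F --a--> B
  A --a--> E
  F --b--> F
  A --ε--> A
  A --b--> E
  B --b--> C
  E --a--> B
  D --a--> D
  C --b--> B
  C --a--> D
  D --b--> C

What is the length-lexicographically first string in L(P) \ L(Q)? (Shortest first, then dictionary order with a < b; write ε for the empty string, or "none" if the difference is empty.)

The string aa is accepted by P but not by Q.
No shorter string lies in the difference, and aa is the lexicographically first length-2 string in L(P) \ L(Q).

aa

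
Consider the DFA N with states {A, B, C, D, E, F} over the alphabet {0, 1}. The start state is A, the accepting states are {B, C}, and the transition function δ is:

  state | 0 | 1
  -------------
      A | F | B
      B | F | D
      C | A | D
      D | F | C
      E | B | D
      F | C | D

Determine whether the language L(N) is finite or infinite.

State A is reachable from the start and can reach an accepting state, and it lies on the cycle A → B → D → C → A.
Traversing that cycle any number of times yields accepted strings of unbounded length, so the language is infinite.

infinite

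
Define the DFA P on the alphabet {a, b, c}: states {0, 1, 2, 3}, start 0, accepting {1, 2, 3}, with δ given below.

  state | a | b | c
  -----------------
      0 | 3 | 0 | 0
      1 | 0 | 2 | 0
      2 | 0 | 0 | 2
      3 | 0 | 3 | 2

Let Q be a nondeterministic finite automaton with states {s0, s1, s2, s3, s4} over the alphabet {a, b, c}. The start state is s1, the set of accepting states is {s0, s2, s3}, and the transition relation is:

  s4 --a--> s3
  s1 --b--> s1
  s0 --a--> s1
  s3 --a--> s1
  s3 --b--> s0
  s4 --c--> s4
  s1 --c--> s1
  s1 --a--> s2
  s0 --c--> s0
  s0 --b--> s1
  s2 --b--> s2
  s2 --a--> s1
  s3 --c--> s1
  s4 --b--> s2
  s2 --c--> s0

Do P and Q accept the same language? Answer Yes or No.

Exploring the product automaton P × Q from the start pair (0, s1), following both machines on each input symbol, reaches 3 state pairs: (0, s1), (3, s2), (2, s0).
P accepts in {1, 2, 3} and Q accepts in {s0, s2, s3}. In every reachable pair the two components are either both accepting — (3, s2), (2, s0) — or both non-accepting, so no string is accepted by exactly one of the machines: L(P) \ L(Q) and L(Q) \ L(P) are both empty.
Hence every string is accepted by P iff it is accepted by Q, and the two languages coincide.

Yes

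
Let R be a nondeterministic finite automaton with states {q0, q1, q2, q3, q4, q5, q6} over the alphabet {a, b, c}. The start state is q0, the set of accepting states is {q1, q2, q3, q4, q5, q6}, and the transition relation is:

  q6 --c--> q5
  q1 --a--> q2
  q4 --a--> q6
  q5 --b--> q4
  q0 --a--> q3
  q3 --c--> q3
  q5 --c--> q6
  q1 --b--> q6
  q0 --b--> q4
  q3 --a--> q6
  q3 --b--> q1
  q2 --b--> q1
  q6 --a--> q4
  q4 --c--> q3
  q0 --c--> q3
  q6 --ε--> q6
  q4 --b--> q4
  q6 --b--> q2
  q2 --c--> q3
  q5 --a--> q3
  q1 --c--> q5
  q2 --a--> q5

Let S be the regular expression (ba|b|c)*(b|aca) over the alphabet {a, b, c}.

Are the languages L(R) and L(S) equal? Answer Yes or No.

The string a is accepted by R but rejected by S.
So L(R) ≠ L(S).

No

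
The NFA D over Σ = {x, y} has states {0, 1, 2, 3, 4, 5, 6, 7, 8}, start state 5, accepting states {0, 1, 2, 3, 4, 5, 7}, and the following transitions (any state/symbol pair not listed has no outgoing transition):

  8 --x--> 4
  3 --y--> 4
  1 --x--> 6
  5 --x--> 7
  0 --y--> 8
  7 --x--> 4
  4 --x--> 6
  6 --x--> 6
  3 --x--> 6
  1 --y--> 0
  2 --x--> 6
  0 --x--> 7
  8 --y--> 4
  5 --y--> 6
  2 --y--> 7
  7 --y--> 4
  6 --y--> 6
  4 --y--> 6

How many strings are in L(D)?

The useful subgraph on states {4, 5, 7} is acyclic, so L(D) is finite; the longest accepting path visits 3 useful states, giving maximum string length 2.
Counting accepting paths from 5 by length: 1 of length 0, 1 of length 1, 2 of length 2. Total 4.

4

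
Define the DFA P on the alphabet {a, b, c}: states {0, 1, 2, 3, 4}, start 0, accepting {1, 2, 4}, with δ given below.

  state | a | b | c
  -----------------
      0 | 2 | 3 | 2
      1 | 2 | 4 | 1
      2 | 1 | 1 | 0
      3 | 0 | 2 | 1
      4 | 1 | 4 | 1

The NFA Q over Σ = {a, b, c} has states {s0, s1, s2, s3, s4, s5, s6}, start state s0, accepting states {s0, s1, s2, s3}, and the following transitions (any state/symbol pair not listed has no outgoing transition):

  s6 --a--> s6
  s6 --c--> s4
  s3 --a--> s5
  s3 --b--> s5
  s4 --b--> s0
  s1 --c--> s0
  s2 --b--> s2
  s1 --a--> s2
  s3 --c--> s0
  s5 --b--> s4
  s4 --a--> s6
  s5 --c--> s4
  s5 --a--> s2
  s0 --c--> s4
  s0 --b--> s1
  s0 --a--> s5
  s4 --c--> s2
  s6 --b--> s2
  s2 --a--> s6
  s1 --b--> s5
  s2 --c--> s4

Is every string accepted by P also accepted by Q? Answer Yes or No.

No

The string a is in L(P) but not in L(Q).
So L(P) ⊄ L(Q).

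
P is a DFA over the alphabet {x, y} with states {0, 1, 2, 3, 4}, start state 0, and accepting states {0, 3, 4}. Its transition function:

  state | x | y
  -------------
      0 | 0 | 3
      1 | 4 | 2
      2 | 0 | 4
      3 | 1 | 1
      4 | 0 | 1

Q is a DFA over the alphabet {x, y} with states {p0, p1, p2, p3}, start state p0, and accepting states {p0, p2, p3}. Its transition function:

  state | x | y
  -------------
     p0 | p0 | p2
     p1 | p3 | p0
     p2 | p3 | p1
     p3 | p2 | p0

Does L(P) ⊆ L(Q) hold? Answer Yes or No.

No

The string yyxxy is in L(P) but not in L(Q).
So L(P) ⊄ L(Q).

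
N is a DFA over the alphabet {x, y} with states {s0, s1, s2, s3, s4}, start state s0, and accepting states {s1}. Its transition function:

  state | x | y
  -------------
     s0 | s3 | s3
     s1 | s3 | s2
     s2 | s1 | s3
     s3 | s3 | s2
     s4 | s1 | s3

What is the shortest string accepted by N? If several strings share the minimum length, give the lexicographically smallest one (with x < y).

xyx

A breadth-first search from s0 reaches an accepting state first via the path s0 → s3 → s2 → s1 on input xyx.
No string of length < 3 is accepted (BFS exhausts all shorter strings without reaching an accepting state), and xyx is the lexicographically least accepting string of length 3.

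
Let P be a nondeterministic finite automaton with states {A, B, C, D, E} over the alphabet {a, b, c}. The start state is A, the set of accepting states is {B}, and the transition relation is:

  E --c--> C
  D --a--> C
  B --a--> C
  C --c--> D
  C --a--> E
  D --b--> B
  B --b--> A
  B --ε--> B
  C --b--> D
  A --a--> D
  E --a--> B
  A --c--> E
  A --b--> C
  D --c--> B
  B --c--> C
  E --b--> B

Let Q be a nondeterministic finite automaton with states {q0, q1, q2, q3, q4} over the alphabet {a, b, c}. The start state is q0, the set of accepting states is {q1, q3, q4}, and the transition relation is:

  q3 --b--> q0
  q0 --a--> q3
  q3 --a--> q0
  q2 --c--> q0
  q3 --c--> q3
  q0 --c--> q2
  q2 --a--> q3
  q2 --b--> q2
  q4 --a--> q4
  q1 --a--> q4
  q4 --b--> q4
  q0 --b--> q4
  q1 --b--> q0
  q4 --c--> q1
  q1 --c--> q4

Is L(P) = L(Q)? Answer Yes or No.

The string ab is accepted by P but rejected by Q.
So L(P) ≠ L(Q).

No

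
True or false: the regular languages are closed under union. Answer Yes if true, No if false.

Given DFAs for L₁ and L₂, run them in parallel: the product automaton on Q₁ × Q₂ that accepts when either component is accepting recognises L₁ ∪ L₂ (equivalently, R₁ | R₂ is a regular expression for it).
So the regular languages are closed under union.

Yes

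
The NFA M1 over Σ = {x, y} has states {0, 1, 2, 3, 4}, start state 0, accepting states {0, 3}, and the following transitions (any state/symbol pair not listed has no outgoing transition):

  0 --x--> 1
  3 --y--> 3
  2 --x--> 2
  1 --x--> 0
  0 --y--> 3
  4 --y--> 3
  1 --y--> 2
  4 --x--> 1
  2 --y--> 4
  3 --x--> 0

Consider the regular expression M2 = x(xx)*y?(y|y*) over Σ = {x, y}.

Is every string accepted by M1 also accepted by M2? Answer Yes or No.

The empty string ε is in L(M1) but not in L(M2).
So L(M1) ⊄ L(M2).

No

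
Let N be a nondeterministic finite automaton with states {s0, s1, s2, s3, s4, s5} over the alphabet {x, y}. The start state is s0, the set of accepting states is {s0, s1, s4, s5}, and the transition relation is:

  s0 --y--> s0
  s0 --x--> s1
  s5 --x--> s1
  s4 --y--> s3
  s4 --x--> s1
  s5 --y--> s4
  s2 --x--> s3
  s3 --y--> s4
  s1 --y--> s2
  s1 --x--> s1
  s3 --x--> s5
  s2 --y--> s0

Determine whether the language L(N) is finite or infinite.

State s0 is reachable from the start and can reach an accepting state, and it lies on the cycle s0 → s0.
Traversing that cycle any number of times yields accepted strings of unbounded length, so the language is infinite.

infinite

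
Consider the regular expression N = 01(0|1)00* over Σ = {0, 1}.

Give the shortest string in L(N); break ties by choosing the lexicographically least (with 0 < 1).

0100

By inspection of the expression, no string of length less than 4 matches, and 0100 is the lexicographically first match of length 4.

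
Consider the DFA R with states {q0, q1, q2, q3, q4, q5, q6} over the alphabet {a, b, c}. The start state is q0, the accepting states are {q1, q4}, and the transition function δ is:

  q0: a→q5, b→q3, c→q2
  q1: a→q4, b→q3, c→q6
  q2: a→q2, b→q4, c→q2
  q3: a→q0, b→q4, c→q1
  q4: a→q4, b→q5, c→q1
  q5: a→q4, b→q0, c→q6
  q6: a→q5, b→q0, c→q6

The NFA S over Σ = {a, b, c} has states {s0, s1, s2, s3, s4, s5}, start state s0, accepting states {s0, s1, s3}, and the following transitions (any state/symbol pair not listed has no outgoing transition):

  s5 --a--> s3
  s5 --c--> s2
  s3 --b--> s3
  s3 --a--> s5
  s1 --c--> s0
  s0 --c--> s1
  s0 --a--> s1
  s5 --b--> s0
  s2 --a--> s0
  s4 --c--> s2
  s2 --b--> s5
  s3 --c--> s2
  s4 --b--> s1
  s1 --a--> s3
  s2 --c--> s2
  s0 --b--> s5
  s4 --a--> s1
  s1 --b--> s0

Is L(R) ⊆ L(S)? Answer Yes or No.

No

The string bc is in L(R) but not in L(S).
So L(R) ⊄ L(S).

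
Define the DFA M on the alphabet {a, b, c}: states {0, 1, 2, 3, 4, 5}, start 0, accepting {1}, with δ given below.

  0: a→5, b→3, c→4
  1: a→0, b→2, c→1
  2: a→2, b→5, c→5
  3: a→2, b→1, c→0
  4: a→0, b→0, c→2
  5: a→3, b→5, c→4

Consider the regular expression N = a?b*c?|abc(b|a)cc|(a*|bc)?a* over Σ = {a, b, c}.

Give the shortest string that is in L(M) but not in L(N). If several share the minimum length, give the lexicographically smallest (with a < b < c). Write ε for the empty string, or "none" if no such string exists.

The string aab is accepted by M but not by N.
No shorter string lies in the difference, and aab is the lexicographically first length-3 string in L(M) \ L(N).

aab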